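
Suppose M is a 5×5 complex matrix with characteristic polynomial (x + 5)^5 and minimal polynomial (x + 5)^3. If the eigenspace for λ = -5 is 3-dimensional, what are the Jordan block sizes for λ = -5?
Block sizes for λ = -5: [3, 1, 1]

Step 1 — from the characteristic polynomial, algebraic multiplicity of λ = -5 is 5. From dim ker(M − (-5)·I) = 3, there are exactly 3 Jordan blocks for λ = -5.
Step 2 — from the minimal polynomial, the factor (x + 5)^3 tells us the largest block for λ = -5 has size 3.
Step 3 — with total size 5, 3 blocks, and largest block 3, the block sizes (in nonincreasing order) are [3, 1, 1].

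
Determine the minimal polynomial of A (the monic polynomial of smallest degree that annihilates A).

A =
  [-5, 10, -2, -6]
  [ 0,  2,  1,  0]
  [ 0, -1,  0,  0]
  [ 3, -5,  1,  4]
x^3 - 3*x + 2

The characteristic polynomial is χ_A(x) = (x - 1)^3*(x + 2), so the eigenvalues are known. The minimal polynomial is
  m_A(x) = Π_λ (x − λ)^{k_λ}
where k_λ is the size of the *largest* Jordan block for λ (equivalently, the smallest k with (A − λI)^k v = 0 for every generalised eigenvector v of λ).

  λ = -2: largest Jordan block has size 1, contributing (x + 2)
  λ = 1: largest Jordan block has size 2, contributing (x − 1)^2

So m_A(x) = (x - 1)^2*(x + 2) = x^3 - 3*x + 2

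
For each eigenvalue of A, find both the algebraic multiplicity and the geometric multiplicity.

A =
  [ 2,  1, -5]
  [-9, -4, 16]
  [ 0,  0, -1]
λ = -1: alg = 3, geom = 1

Step 1 — factor the characteristic polynomial to read off the algebraic multiplicities:
  χ_A(x) = (x + 1)^3

Step 2 — compute geometric multiplicities via the rank-nullity identity g(λ) = n − rank(A − λI):
  rank(A − (-1)·I) = 2, so dim ker(A − (-1)·I) = n − 2 = 1

Summary:
  λ = -1: algebraic multiplicity = 3, geometric multiplicity = 1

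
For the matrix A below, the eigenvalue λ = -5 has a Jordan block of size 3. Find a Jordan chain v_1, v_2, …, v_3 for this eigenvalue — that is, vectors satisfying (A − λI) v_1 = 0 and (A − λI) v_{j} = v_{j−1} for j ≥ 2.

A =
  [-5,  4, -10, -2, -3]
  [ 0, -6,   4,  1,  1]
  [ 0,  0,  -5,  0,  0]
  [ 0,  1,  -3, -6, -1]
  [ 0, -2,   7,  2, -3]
A Jordan chain for λ = -5 of length 3:
v_1 = (1, 0, 0, 0, 0)ᵀ
v_2 = (-10, 4, 0, -3, 7)ᵀ
v_3 = (0, 0, 1, 0, 0)ᵀ

Let N = A − (-5)·I. We want v_3 with N^3 v_3 = 0 but N^2 v_3 ≠ 0; then v_{j-1} := N · v_j for j = 3, …, 2.

Pick v_3 = (0, 0, 1, 0, 0)ᵀ.
Then v_2 = N · v_3 = (-10, 4, 0, -3, 7)ᵀ.
Then v_1 = N · v_2 = (1, 0, 0, 0, 0)ᵀ.

Sanity check: (A − (-5)·I) v_1 = (0, 0, 0, 0, 0)ᵀ = 0. ✓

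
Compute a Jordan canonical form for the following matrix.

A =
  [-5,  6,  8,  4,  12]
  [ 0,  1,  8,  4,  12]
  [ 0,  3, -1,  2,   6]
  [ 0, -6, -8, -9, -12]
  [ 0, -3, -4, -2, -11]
J_2(-5) ⊕ J_1(-5) ⊕ J_1(-5) ⊕ J_1(-5)

The characteristic polynomial is
  det(x·I − A) = x^5 + 25*x^4 + 250*x^3 + 1250*x^2 + 3125*x + 3125 = (x + 5)^5

Eigenvalues and multiplicities (the geometric multiplicity of λ is n − rank(A − λI), which equals the number of Jordan blocks for λ):
  λ = -5: algebraic multiplicity = 5, geometric multiplicity = 4

Determining the block sizes for each eigenvalue:
  λ = -5: 4 blocks summing to 5 forces exactly one block of size 2 and the rest size 1 → block sizes [2, 1, 1, 1]

Assembling the blocks gives a Jordan form
J =
  [-5,  1,  0,  0,  0]
  [ 0, -5,  0,  0,  0]
  [ 0,  0, -5,  0,  0]
  [ 0,  0,  0, -5,  0]
  [ 0,  0,  0,  0, -5]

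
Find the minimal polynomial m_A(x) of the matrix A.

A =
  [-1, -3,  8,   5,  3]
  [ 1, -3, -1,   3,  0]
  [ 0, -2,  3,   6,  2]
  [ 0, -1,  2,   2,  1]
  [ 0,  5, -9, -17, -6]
x^3 + 3*x^2 + 3*x + 1

The characteristic polynomial is χ_A(x) = (x + 1)^5, so the eigenvalues are known. The minimal polynomial is
  m_A(x) = Π_λ (x − λ)^{k_λ}
where k_λ is the size of the *largest* Jordan block for λ (equivalently, the smallest k with (A − λI)^k v = 0 for every generalised eigenvector v of λ).

  λ = -1: largest Jordan block has size 3, contributing (x + 1)^3

So m_A(x) = (x + 1)^3 = x^3 + 3*x^2 + 3*x + 1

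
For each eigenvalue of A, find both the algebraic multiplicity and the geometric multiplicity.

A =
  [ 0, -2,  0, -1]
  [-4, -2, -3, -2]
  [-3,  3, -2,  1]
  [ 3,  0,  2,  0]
λ = -1: alg = 4, geom = 2

Step 1 — factor the characteristic polynomial to read off the algebraic multiplicities:
  χ_A(x) = (x + 1)^4

Step 2 — compute geometric multiplicities via the rank-nullity identity g(λ) = n − rank(A − λI):
  rank(A − (-1)·I) = 2, so dim ker(A − (-1)·I) = n − 2 = 2

Summary:
  λ = -1: algebraic multiplicity = 4, geometric multiplicity = 2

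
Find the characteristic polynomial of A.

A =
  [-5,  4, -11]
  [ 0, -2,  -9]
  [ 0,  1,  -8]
x^3 + 15*x^2 + 75*x + 125

Expanding det(x·I − A) (e.g. by cofactor expansion or by noting that A is similar to its Jordan form J, which has the same characteristic polynomial as A) gives
  χ_A(x) = x^3 + 15*x^2 + 75*x + 125
which factors as (x + 5)^3. The eigenvalues (with algebraic multiplicities) are λ = -5 with multiplicity 3.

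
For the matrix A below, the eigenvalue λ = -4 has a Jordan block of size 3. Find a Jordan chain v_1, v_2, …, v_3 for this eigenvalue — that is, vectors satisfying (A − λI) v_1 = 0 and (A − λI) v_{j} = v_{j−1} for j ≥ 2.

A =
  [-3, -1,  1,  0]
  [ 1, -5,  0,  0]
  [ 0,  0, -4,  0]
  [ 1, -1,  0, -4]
A Jordan chain for λ = -4 of length 3:
v_1 = (1, 1, 0, 1)ᵀ
v_2 = (1, 0, 0, 0)ᵀ
v_3 = (0, 0, 1, 0)ᵀ

Let N = A − (-4)·I. We want v_3 with N^3 v_3 = 0 but N^2 v_3 ≠ 0; then v_{j-1} := N · v_j for j = 3, …, 2.

Pick v_3 = (0, 0, 1, 0)ᵀ.
Then v_2 = N · v_3 = (1, 0, 0, 0)ᵀ.
Then v_1 = N · v_2 = (1, 1, 0, 1)ᵀ.

Sanity check: (A − (-4)·I) v_1 = (0, 0, 0, 0)ᵀ = 0. ✓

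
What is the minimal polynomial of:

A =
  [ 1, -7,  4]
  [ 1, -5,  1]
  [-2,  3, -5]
x^3 + 9*x^2 + 27*x + 27

The characteristic polynomial is χ_A(x) = (x + 3)^3, so the eigenvalues are known. The minimal polynomial is
  m_A(x) = Π_λ (x − λ)^{k_λ}
where k_λ is the size of the *largest* Jordan block for λ (equivalently, the smallest k with (A − λI)^k v = 0 for every generalised eigenvector v of λ).

  λ = -3: largest Jordan block has size 3, contributing (x + 3)^3

So m_A(x) = (x + 3)^3 = x^3 + 9*x^2 + 27*x + 27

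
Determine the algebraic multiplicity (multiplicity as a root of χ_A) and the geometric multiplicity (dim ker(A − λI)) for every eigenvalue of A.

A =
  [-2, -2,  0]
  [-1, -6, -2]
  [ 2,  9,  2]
λ = -2: alg = 3, geom = 1

Step 1 — factor the characteristic polynomial to read off the algebraic multiplicities:
  χ_A(x) = (x + 2)^3

Step 2 — compute geometric multiplicities via the rank-nullity identity g(λ) = n − rank(A − λI):
  rank(A − (-2)·I) = 2, so dim ker(A − (-2)·I) = n − 2 = 1

Summary:
  λ = -2: algebraic multiplicity = 3, geometric multiplicity = 1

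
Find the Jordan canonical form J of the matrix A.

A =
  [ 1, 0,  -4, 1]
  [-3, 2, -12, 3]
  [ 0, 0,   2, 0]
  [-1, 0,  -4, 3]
J_2(2) ⊕ J_1(2) ⊕ J_1(2)

The characteristic polynomial is
  det(x·I − A) = x^4 - 8*x^3 + 24*x^2 - 32*x + 16 = (x - 2)^4

Eigenvalues and multiplicities (the geometric multiplicity of λ is n − rank(A − λI), which equals the number of Jordan blocks for λ):
  λ = 2: algebraic multiplicity = 4, geometric multiplicity = 3

Determining the block sizes for each eigenvalue:
  λ = 2: 3 blocks summing to 4 forces exactly one block of size 2 and the rest size 1 → block sizes [2, 1, 1]

Assembling the blocks gives a Jordan form
J =
  [2, 1, 0, 0]
  [0, 2, 0, 0]
  [0, 0, 2, 0]
  [0, 0, 0, 2]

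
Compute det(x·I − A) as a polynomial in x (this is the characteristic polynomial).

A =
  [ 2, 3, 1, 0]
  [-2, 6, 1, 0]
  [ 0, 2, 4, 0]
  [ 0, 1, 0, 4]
x^4 - 16*x^3 + 96*x^2 - 256*x + 256

Expanding det(x·I − A) (e.g. by cofactor expansion or by noting that A is similar to its Jordan form J, which has the same characteristic polynomial as A) gives
  χ_A(x) = x^4 - 16*x^3 + 96*x^2 - 256*x + 256
which factors as (x - 4)^4. The eigenvalues (with algebraic multiplicities) are λ = 4 with multiplicity 4.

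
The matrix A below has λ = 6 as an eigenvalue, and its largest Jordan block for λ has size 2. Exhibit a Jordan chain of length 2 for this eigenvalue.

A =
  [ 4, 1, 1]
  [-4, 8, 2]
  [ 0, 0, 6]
A Jordan chain for λ = 6 of length 2:
v_1 = (-2, -4, 0)ᵀ
v_2 = (1, 0, 0)ᵀ

Let N = A − (6)·I. We want v_2 with N^2 v_2 = 0 but N^1 v_2 ≠ 0; then v_{j-1} := N · v_j for j = 2, …, 2.

Pick v_2 = (1, 0, 0)ᵀ.
Then v_1 = N · v_2 = (-2, -4, 0)ᵀ.

Sanity check: (A − (6)·I) v_1 = (0, 0, 0)ᵀ = 0. ✓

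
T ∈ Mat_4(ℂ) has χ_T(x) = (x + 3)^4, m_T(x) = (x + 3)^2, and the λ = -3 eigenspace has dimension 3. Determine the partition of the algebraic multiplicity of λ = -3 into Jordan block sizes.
Block sizes for λ = -3: [2, 1, 1]

Step 1 — from the characteristic polynomial, algebraic multiplicity of λ = -3 is 4. From dim ker(T − (-3)·I) = 3, there are exactly 3 Jordan blocks for λ = -3.
Step 2 — from the minimal polynomial, the factor (x + 3)^2 tells us the largest block for λ = -3 has size 2.
Step 3 — with total size 4, 3 blocks, and largest block 2, the block sizes (in nonincreasing order) are [2, 1, 1].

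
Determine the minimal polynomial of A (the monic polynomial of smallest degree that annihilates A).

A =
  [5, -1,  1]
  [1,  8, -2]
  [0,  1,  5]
x^3 - 18*x^2 + 108*x - 216

The characteristic polynomial is χ_A(x) = (x - 6)^3, so the eigenvalues are known. The minimal polynomial is
  m_A(x) = Π_λ (x − λ)^{k_λ}
where k_λ is the size of the *largest* Jordan block for λ (equivalently, the smallest k with (A − λI)^k v = 0 for every generalised eigenvector v of λ).

  λ = 6: largest Jordan block has size 3, contributing (x − 6)^3

So m_A(x) = (x - 6)^3 = x^3 - 18*x^2 + 108*x - 216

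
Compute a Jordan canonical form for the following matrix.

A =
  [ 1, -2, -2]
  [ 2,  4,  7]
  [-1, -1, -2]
J_3(1)

The characteristic polynomial is
  det(x·I − A) = x^3 - 3*x^2 + 3*x - 1 = (x - 1)^3

Eigenvalues and multiplicities (the geometric multiplicity of λ is n − rank(A − λI), which equals the number of Jordan blocks for λ):
  λ = 1: algebraic multiplicity = 3, geometric multiplicity = 1

Determining the block sizes for each eigenvalue:
  λ = 1: one block (gm = 1), so the single block has size am = 3 → block sizes [3]

Assembling the blocks gives a Jordan form
J =
  [1, 1, 0]
  [0, 1, 1]
  [0, 0, 1]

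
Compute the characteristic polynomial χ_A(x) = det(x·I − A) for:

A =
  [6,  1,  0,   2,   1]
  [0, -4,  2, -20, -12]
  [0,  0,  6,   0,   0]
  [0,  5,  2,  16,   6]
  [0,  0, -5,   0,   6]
x^5 - 30*x^4 + 360*x^3 - 2160*x^2 + 6480*x - 7776

Expanding det(x·I − A) (e.g. by cofactor expansion or by noting that A is similar to its Jordan form J, which has the same characteristic polynomial as A) gives
  χ_A(x) = x^5 - 30*x^4 + 360*x^3 - 2160*x^2 + 6480*x - 7776
which factors as (x - 6)^5. The eigenvalues (with algebraic multiplicities) are λ = 6 with multiplicity 5.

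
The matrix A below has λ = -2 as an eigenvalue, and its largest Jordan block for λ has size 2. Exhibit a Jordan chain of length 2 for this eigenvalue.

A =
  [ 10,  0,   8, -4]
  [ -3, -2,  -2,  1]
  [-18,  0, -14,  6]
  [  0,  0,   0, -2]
A Jordan chain for λ = -2 of length 2:
v_1 = (12, -3, -18, 0)ᵀ
v_2 = (1, 0, 0, 0)ᵀ

Let N = A − (-2)·I. We want v_2 with N^2 v_2 = 0 but N^1 v_2 ≠ 0; then v_{j-1} := N · v_j for j = 2, …, 2.

Pick v_2 = (1, 0, 0, 0)ᵀ.
Then v_1 = N · v_2 = (12, -3, -18, 0)ᵀ.

Sanity check: (A − (-2)·I) v_1 = (0, 0, 0, 0)ᵀ = 0. ✓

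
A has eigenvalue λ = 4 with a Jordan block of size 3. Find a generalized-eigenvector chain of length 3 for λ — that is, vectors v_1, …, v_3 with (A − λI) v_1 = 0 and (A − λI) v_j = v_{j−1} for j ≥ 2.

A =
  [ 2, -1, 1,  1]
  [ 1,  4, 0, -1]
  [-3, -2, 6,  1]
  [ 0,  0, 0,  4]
A Jordan chain for λ = 4 of length 3:
v_1 = (0, -2, -2, 0)ᵀ
v_2 = (-2, 1, -3, 0)ᵀ
v_3 = (1, 0, 0, 0)ᵀ

Let N = A − (4)·I. We want v_3 with N^3 v_3 = 0 but N^2 v_3 ≠ 0; then v_{j-1} := N · v_j for j = 3, …, 2.

Pick v_3 = (1, 0, 0, 0)ᵀ.
Then v_2 = N · v_3 = (-2, 1, -3, 0)ᵀ.
Then v_1 = N · v_2 = (0, -2, -2, 0)ᵀ.

Sanity check: (A − (4)·I) v_1 = (0, 0, 0, 0)ᵀ = 0. ✓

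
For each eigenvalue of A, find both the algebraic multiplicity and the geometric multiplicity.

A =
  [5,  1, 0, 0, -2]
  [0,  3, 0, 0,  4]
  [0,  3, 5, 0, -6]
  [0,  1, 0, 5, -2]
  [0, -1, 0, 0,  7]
λ = 5: alg = 5, geom = 4

Step 1 — factor the characteristic polynomial to read off the algebraic multiplicities:
  χ_A(x) = (x - 5)^5

Step 2 — compute geometric multiplicities via the rank-nullity identity g(λ) = n − rank(A − λI):
  rank(A − (5)·I) = 1, so dim ker(A − (5)·I) = n − 1 = 4

Summary:
  λ = 5: algebraic multiplicity = 5, geometric multiplicity = 4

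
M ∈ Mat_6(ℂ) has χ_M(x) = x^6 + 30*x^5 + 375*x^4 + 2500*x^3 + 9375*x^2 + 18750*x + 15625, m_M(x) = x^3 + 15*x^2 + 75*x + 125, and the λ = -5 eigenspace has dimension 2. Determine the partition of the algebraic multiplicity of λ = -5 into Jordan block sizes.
Block sizes for λ = -5: [3, 3]

Step 1 — from the characteristic polynomial, algebraic multiplicity of λ = -5 is 6. From dim ker(M − (-5)·I) = 2, there are exactly 2 Jordan blocks for λ = -5.
Step 2 — from the minimal polynomial, the factor (x + 5)^3 tells us the largest block for λ = -5 has size 3.
Step 3 — with total size 6, 2 blocks, and largest block 3, the block sizes (in nonincreasing order) are [3, 3].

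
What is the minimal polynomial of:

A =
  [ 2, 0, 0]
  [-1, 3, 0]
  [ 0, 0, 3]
x^2 - 5*x + 6

The characteristic polynomial is χ_A(x) = (x - 3)^2*(x - 2), so the eigenvalues are known. The minimal polynomial is
  m_A(x) = Π_λ (x − λ)^{k_λ}
where k_λ is the size of the *largest* Jordan block for λ (equivalently, the smallest k with (A − λI)^k v = 0 for every generalised eigenvector v of λ).

  λ = 2: largest Jordan block has size 1, contributing (x − 2)
  λ = 3: largest Jordan block has size 1, contributing (x − 3)

So m_A(x) = (x - 3)*(x - 2) = x^2 - 5*x + 6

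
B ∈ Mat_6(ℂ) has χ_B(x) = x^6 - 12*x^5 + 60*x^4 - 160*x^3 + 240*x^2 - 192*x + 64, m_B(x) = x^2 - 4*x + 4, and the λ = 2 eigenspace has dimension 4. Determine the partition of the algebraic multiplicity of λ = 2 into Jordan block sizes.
Block sizes for λ = 2: [2, 2, 1, 1]

Step 1 — from the characteristic polynomial, algebraic multiplicity of λ = 2 is 6. From dim ker(B − (2)·I) = 4, there are exactly 4 Jordan blocks for λ = 2.
Step 2 — from the minimal polynomial, the factor (x − 2)^2 tells us the largest block for λ = 2 has size 2.
Step 3 — with total size 6, 4 blocks, and largest block 2, the block sizes (in nonincreasing order) are [2, 2, 1, 1].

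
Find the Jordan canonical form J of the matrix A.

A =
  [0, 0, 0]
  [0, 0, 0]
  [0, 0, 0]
J_1(0) ⊕ J_1(0) ⊕ J_1(0)

The characteristic polynomial is
  det(x·I − A) = x^3

Eigenvalues and multiplicities (the geometric multiplicity of λ is n − rank(A − λI), which equals the number of Jordan blocks for λ):
  λ = 0: algebraic multiplicity = 3, geometric multiplicity = 3

Determining the block sizes for each eigenvalue:
  λ = 0: gm = am = 3, so every block has size 1 → block sizes [1, 1, 1]

Assembling the blocks gives a Jordan form
J =
  [0, 0, 0]
  [0, 0, 0]
  [0, 0, 0]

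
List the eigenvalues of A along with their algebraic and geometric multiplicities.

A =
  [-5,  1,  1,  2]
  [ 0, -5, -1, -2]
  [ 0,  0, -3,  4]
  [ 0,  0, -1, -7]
λ = -5: alg = 4, geom = 2

Step 1 — factor the characteristic polynomial to read off the algebraic multiplicities:
  χ_A(x) = (x + 5)^4

Step 2 — compute geometric multiplicities via the rank-nullity identity g(λ) = n − rank(A − λI):
  rank(A − (-5)·I) = 2, so dim ker(A − (-5)·I) = n − 2 = 2

Summary:
  λ = -5: algebraic multiplicity = 4, geometric multiplicity = 2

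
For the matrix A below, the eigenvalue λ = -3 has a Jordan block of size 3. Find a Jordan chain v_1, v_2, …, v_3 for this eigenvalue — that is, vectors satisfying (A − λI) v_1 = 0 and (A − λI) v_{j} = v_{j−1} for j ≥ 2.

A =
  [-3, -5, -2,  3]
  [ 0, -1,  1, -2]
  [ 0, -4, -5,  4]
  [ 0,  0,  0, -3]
A Jordan chain for λ = -3 of length 3:
v_1 = (-2, 0, 0, 0)ᵀ
v_2 = (-5, 2, -4, 0)ᵀ
v_3 = (0, 1, 0, 0)ᵀ

Let N = A − (-3)·I. We want v_3 with N^3 v_3 = 0 but N^2 v_3 ≠ 0; then v_{j-1} := N · v_j for j = 3, …, 2.

Pick v_3 = (0, 1, 0, 0)ᵀ.
Then v_2 = N · v_3 = (-5, 2, -4, 0)ᵀ.
Then v_1 = N · v_2 = (-2, 0, 0, 0)ᵀ.

Sanity check: (A − (-3)·I) v_1 = (0, 0, 0, 0)ᵀ = 0. ✓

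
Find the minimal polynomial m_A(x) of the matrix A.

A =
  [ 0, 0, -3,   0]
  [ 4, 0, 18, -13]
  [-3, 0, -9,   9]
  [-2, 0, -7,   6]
x^4 + 3*x^3

The characteristic polynomial is χ_A(x) = x^3*(x + 3), so the eigenvalues are known. The minimal polynomial is
  m_A(x) = Π_λ (x − λ)^{k_λ}
where k_λ is the size of the *largest* Jordan block for λ (equivalently, the smallest k with (A − λI)^k v = 0 for every generalised eigenvector v of λ).

  λ = -3: largest Jordan block has size 1, contributing (x + 3)
  λ = 0: largest Jordan block has size 3, contributing (x − 0)^3

So m_A(x) = x^3*(x + 3) = x^4 + 3*x^3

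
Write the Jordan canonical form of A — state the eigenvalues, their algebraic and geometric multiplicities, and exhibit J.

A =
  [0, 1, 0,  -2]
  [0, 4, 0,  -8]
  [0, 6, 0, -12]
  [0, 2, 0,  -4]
J_2(0) ⊕ J_1(0) ⊕ J_1(0)

The characteristic polynomial is
  det(x·I − A) = x^4

Eigenvalues and multiplicities (the geometric multiplicity of λ is n − rank(A − λI), which equals the number of Jordan blocks for λ):
  λ = 0: algebraic multiplicity = 4, geometric multiplicity = 3

Determining the block sizes for each eigenvalue:
  λ = 0: 3 blocks summing to 4 forces exactly one block of size 2 and the rest size 1 → block sizes [2, 1, 1]

Assembling the blocks gives a Jordan form
J =
  [0, 1, 0, 0]
  [0, 0, 0, 0]
  [0, 0, 0, 0]
  [0, 0, 0, 0]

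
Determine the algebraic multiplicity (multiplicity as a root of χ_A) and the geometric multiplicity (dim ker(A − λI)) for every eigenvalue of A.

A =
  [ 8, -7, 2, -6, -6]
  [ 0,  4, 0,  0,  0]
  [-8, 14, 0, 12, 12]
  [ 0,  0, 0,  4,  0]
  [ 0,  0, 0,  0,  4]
λ = 4: alg = 5, geom = 4

Step 1 — factor the characteristic polynomial to read off the algebraic multiplicities:
  χ_A(x) = (x - 4)^5

Step 2 — compute geometric multiplicities via the rank-nullity identity g(λ) = n − rank(A − λI):
  rank(A − (4)·I) = 1, so dim ker(A − (4)·I) = n − 1 = 4

Summary:
  λ = 4: algebraic multiplicity = 5, geometric multiplicity = 4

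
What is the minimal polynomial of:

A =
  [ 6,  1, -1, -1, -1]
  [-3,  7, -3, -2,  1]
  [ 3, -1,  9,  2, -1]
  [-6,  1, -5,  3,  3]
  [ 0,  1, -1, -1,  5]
x^2 - 12*x + 36

The characteristic polynomial is χ_A(x) = (x - 6)^5, so the eigenvalues are known. The minimal polynomial is
  m_A(x) = Π_λ (x − λ)^{k_λ}
where k_λ is the size of the *largest* Jordan block for λ (equivalently, the smallest k with (A − λI)^k v = 0 for every generalised eigenvector v of λ).

  λ = 6: largest Jordan block has size 2, contributing (x − 6)^2

So m_A(x) = (x - 6)^2 = x^2 - 12*x + 36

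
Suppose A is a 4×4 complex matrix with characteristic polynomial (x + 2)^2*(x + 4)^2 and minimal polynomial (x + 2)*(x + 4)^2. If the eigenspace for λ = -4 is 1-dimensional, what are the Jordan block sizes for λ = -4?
Block sizes for λ = -4: [2]

Step 1 — from the characteristic polynomial, algebraic multiplicity of λ = -4 is 2. From dim ker(A − (-4)·I) = 1, there are exactly 1 Jordan blocks for λ = -4.
Step 2 — from the minimal polynomial, the factor (x + 4)^2 tells us the largest block for λ = -4 has size 2.
Step 3 — with total size 2, 1 blocks, and largest block 2, the block sizes (in nonincreasing order) are [2].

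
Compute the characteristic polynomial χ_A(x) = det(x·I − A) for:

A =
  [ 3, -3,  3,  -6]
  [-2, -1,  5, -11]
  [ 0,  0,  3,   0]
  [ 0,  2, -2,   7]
x^4 - 12*x^3 + 54*x^2 - 108*x + 81

Expanding det(x·I − A) (e.g. by cofactor expansion or by noting that A is similar to its Jordan form J, which has the same characteristic polynomial as A) gives
  χ_A(x) = x^4 - 12*x^3 + 54*x^2 - 108*x + 81
which factors as (x - 3)^4. The eigenvalues (with algebraic multiplicities) are λ = 3 with multiplicity 4.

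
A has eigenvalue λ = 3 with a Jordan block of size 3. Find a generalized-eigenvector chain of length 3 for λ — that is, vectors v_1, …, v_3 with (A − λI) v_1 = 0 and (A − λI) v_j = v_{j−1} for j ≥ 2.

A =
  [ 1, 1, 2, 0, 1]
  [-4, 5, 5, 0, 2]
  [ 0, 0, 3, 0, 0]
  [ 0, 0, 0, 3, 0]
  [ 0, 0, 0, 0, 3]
A Jordan chain for λ = 3 of length 3:
v_1 = (1, 2, 0, 0, 0)ᵀ
v_2 = (2, 5, 0, 0, 0)ᵀ
v_3 = (0, 0, 1, 0, 0)ᵀ

Let N = A − (3)·I. We want v_3 with N^3 v_3 = 0 but N^2 v_3 ≠ 0; then v_{j-1} := N · v_j for j = 3, …, 2.

Pick v_3 = (0, 0, 1, 0, 0)ᵀ.
Then v_2 = N · v_3 = (2, 5, 0, 0, 0)ᵀ.
Then v_1 = N · v_2 = (1, 2, 0, 0, 0)ᵀ.

Sanity check: (A − (3)·I) v_1 = (0, 0, 0, 0, 0)ᵀ = 0. ✓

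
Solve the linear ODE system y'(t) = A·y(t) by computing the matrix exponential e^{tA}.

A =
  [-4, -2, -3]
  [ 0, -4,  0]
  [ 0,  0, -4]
e^{tA} =
  [exp(-4*t), -2*t*exp(-4*t), -3*t*exp(-4*t)]
  [0, exp(-4*t), 0]
  [0, 0, exp(-4*t)]

Strategy: write A = P · J · P⁻¹ where J is a Jordan canonical form, so e^{tA} = P · e^{tJ} · P⁻¹, and e^{tJ} can be computed block-by-block.

A has Jordan form
J =
  [-4,  1,  0]
  [ 0, -4,  0]
  [ 0,  0, -4]
(up to reordering of blocks).

Per-block formulas:
  For a 2×2 Jordan block J_2(-4): exp(t · J_2(-4)) = e^(-4t)·(I + t·N), where N is the 2×2 nilpotent shift.
  For a 1×1 block at λ = -4: exp(t · [-4]) = [e^(-4t)].

After assembling e^{tJ} and conjugating by P, we get:

e^{tA} =
  [exp(-4*t), -2*t*exp(-4*t), -3*t*exp(-4*t)]
  [0, exp(-4*t), 0]
  [0, 0, exp(-4*t)]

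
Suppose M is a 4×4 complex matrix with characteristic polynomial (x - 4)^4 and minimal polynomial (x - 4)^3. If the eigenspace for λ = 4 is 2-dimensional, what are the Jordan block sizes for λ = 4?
Block sizes for λ = 4: [3, 1]

Step 1 — from the characteristic polynomial, algebraic multiplicity of λ = 4 is 4. From dim ker(M − (4)·I) = 2, there are exactly 2 Jordan blocks for λ = 4.
Step 2 — from the minimal polynomial, the factor (x − 4)^3 tells us the largest block for λ = 4 has size 3.
Step 3 — with total size 4, 2 blocks, and largest block 3, the block sizes (in nonincreasing order) are [3, 1].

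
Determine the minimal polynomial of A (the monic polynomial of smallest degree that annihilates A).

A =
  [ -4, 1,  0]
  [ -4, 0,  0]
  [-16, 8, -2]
x^2 + 4*x + 4

The characteristic polynomial is χ_A(x) = (x + 2)^3, so the eigenvalues are known. The minimal polynomial is
  m_A(x) = Π_λ (x − λ)^{k_λ}
where k_λ is the size of the *largest* Jordan block for λ (equivalently, the smallest k with (A − λI)^k v = 0 for every generalised eigenvector v of λ).

  λ = -2: largest Jordan block has size 2, contributing (x + 2)^2

So m_A(x) = (x + 2)^2 = x^2 + 4*x + 4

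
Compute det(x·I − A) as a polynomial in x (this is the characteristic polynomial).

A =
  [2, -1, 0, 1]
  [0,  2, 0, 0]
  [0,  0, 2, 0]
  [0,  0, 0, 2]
x^4 - 8*x^3 + 24*x^2 - 32*x + 16

Expanding det(x·I − A) (e.g. by cofactor expansion or by noting that A is similar to its Jordan form J, which has the same characteristic polynomial as A) gives
  χ_A(x) = x^4 - 8*x^3 + 24*x^2 - 32*x + 16
which factors as (x - 2)^4. The eigenvalues (with algebraic multiplicities) are λ = 2 with multiplicity 4.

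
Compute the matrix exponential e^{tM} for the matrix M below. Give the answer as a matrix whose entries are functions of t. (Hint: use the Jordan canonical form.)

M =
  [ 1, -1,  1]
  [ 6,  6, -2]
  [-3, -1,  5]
e^{tM} =
  [-3*t*exp(4*t) + exp(4*t), -t*exp(4*t), t*exp(4*t)]
  [6*t*exp(4*t), 2*t*exp(4*t) + exp(4*t), -2*t*exp(4*t)]
  [-3*t*exp(4*t), -t*exp(4*t), t*exp(4*t) + exp(4*t)]

Strategy: write M = P · J · P⁻¹ where J is a Jordan canonical form, so e^{tM} = P · e^{tJ} · P⁻¹, and e^{tJ} can be computed block-by-block.

M has Jordan form
J =
  [4, 1, 0]
  [0, 4, 0]
  [0, 0, 4]
(up to reordering of blocks).

Per-block formulas:
  For a 2×2 Jordan block J_2(4): exp(t · J_2(4)) = e^(4t)·(I + t·N), where N is the 2×2 nilpotent shift.
  For a 1×1 block at λ = 4: exp(t · [4]) = [e^(4t)].

After assembling e^{tJ} and conjugating by P, we get:

e^{tM} =
  [-3*t*exp(4*t) + exp(4*t), -t*exp(4*t), t*exp(4*t)]
  [6*t*exp(4*t), 2*t*exp(4*t) + exp(4*t), -2*t*exp(4*t)]
  [-3*t*exp(4*t), -t*exp(4*t), t*exp(4*t) + exp(4*t)]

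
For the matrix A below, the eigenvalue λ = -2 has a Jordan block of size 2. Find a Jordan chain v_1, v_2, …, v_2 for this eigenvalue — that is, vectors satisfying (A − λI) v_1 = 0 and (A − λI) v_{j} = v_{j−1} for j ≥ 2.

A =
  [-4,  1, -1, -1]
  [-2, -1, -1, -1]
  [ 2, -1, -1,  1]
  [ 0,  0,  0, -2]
A Jordan chain for λ = -2 of length 2:
v_1 = (-2, -2, 2, 0)ᵀ
v_2 = (1, 0, 0, 0)ᵀ

Let N = A − (-2)·I. We want v_2 with N^2 v_2 = 0 but N^1 v_2 ≠ 0; then v_{j-1} := N · v_j for j = 2, …, 2.

Pick v_2 = (1, 0, 0, 0)ᵀ.
Then v_1 = N · v_2 = (-2, -2, 2, 0)ᵀ.

Sanity check: (A − (-2)·I) v_1 = (0, 0, 0, 0)ᵀ = 0. ✓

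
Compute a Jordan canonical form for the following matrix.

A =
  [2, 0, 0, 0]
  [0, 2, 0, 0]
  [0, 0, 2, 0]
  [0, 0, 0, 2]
J_1(2) ⊕ J_1(2) ⊕ J_1(2) ⊕ J_1(2)

The characteristic polynomial is
  det(x·I − A) = x^4 - 8*x^3 + 24*x^2 - 32*x + 16 = (x - 2)^4

Eigenvalues and multiplicities (the geometric multiplicity of λ is n − rank(A − λI), which equals the number of Jordan blocks for λ):
  λ = 2: algebraic multiplicity = 4, geometric multiplicity = 4

Determining the block sizes for each eigenvalue:
  λ = 2: gm = am = 4, so every block has size 1 → block sizes [1, 1, 1, 1]

Assembling the blocks gives a Jordan form
J =
  [2, 0, 0, 0]
  [0, 2, 0, 0]
  [0, 0, 2, 0]
  [0, 0, 0, 2]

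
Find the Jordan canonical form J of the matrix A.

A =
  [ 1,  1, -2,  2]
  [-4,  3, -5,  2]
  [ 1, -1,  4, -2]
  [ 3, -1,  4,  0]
J_3(2) ⊕ J_1(2)

The characteristic polynomial is
  det(x·I − A) = x^4 - 8*x^3 + 24*x^2 - 32*x + 16 = (x - 2)^4

Eigenvalues and multiplicities (the geometric multiplicity of λ is n − rank(A − λI), which equals the number of Jordan blocks for λ):
  λ = 2: algebraic multiplicity = 4, geometric multiplicity = 2

Determining the block sizes for each eigenvalue:
  λ = 2: with am = 4 and gm = 2, the partition is not yet determined (e.g. several partitions of 4 into 2 parts exist). Let N = A − (2)·I. Computing rank(N^1) = 2, rank(N^2) = 1, rank(N^3) = 0; the number of blocks of size ≥ j is rank(N^{j−1}) − rank(N^j), giving [2, 1, 1]. So we have 1 block(s) of size 3, 1 block(s) of size 1 → block sizes [3, 1]

Assembling the blocks gives a Jordan form
J =
  [2, 1, 0, 0]
  [0, 2, 1, 0]
  [0, 0, 2, 0]
  [0, 0, 0, 2]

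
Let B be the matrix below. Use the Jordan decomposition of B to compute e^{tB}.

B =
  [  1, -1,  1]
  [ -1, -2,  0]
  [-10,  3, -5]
e^{tB} =
  [3*t*exp(-2*t) + exp(-2*t), -t*exp(-2*t), t*exp(-2*t)]
  [-3*t^2*exp(-2*t)/2 - t*exp(-2*t), t^2*exp(-2*t)/2 + exp(-2*t), -t^2*exp(-2*t)/2]
  [-3*t^2*exp(-2*t)/2 - 10*t*exp(-2*t), t^2*exp(-2*t)/2 + 3*t*exp(-2*t), -t^2*exp(-2*t)/2 - 3*t*exp(-2*t) + exp(-2*t)]

Strategy: write B = P · J · P⁻¹ where J is a Jordan canonical form, so e^{tB} = P · e^{tJ} · P⁻¹, and e^{tJ} can be computed block-by-block.

B has Jordan form
J =
  [-2,  1,  0]
  [ 0, -2,  1]
  [ 0,  0, -2]
(up to reordering of blocks).

Per-block formulas:
  For a 3×3 Jordan block J_3(-2): exp(t · J_3(-2)) = e^(-2t)·(I + t·N + (t^2/2)·N^2), where N is the 3×3 nilpotent shift.

After assembling e^{tJ} and conjugating by P, we get:

e^{tB} =
  [3*t*exp(-2*t) + exp(-2*t), -t*exp(-2*t), t*exp(-2*t)]
  [-3*t^2*exp(-2*t)/2 - t*exp(-2*t), t^2*exp(-2*t)/2 + exp(-2*t), -t^2*exp(-2*t)/2]
  [-3*t^2*exp(-2*t)/2 - 10*t*exp(-2*t), t^2*exp(-2*t)/2 + 3*t*exp(-2*t), -t^2*exp(-2*t)/2 - 3*t*exp(-2*t) + exp(-2*t)]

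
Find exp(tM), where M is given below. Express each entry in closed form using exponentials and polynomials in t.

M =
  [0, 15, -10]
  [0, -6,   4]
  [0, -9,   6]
e^{tM} =
  [1, 15*t, -10*t]
  [0, 1 - 6*t, 4*t]
  [0, -9*t, 6*t + 1]

Strategy: write M = P · J · P⁻¹ where J is a Jordan canonical form, so e^{tM} = P · e^{tJ} · P⁻¹, and e^{tJ} can be computed block-by-block.

M has Jordan form
J =
  [0, 1, 0]
  [0, 0, 0]
  [0, 0, 0]
(up to reordering of blocks).

Per-block formulas:
  For a 2×2 Jordan block J_2(0): exp(t · J_2(0)) = e^(0t)·(I + t·N), where N is the 2×2 nilpotent shift.
  For a 1×1 block at λ = 0: exp(t · [0]) = [e^(0t)].

After assembling e^{tJ} and conjugating by P, we get:

e^{tM} =
  [1, 15*t, -10*t]
  [0, 1 - 6*t, 4*t]
  [0, -9*t, 6*t + 1]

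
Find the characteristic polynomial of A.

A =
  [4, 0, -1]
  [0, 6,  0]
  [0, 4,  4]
x^3 - 14*x^2 + 64*x - 96

Expanding det(x·I − A) (e.g. by cofactor expansion or by noting that A is similar to its Jordan form J, which has the same characteristic polynomial as A) gives
  χ_A(x) = x^3 - 14*x^2 + 64*x - 96
which factors as (x - 6)*(x - 4)^2. The eigenvalues (with algebraic multiplicities) are λ = 4 with multiplicity 2, λ = 6 with multiplicity 1.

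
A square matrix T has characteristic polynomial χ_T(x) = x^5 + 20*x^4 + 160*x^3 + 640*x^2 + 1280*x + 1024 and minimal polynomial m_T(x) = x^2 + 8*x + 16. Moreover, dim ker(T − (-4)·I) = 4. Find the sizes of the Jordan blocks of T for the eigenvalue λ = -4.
Block sizes for λ = -4: [2, 1, 1, 1]

Step 1 — from the characteristic polynomial, algebraic multiplicity of λ = -4 is 5. From dim ker(T − (-4)·I) = 4, there are exactly 4 Jordan blocks for λ = -4.
Step 2 — from the minimal polynomial, the factor (x + 4)^2 tells us the largest block for λ = -4 has size 2.
Step 3 — with total size 5, 4 blocks, and largest block 2, the block sizes (in nonincreasing order) are [2, 1, 1, 1].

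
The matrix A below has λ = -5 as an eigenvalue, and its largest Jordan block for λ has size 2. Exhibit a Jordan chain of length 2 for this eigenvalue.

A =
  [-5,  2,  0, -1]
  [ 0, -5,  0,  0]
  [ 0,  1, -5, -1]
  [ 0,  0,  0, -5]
A Jordan chain for λ = -5 of length 2:
v_1 = (2, 0, 1, 0)ᵀ
v_2 = (0, 1, 0, 0)ᵀ

Let N = A − (-5)·I. We want v_2 with N^2 v_2 = 0 but N^1 v_2 ≠ 0; then v_{j-1} := N · v_j for j = 2, …, 2.

Pick v_2 = (0, 1, 0, 0)ᵀ.
Then v_1 = N · v_2 = (2, 0, 1, 0)ᵀ.

Sanity check: (A − (-5)·I) v_1 = (0, 0, 0, 0)ᵀ = 0. ✓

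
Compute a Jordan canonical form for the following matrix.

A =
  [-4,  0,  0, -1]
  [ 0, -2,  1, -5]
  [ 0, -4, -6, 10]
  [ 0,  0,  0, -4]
J_2(-4) ⊕ J_2(-4)

The characteristic polynomial is
  det(x·I − A) = x^4 + 16*x^3 + 96*x^2 + 256*x + 256 = (x + 4)^4

Eigenvalues and multiplicities (the geometric multiplicity of λ is n − rank(A − λI), which equals the number of Jordan blocks for λ):
  λ = -4: algebraic multiplicity = 4, geometric multiplicity = 2

Determining the block sizes for each eigenvalue:
  λ = -4: with am = 4 and gm = 2, the partition is not yet determined (e.g. several partitions of 4 into 2 parts exist). Let N = A − (-4)·I. Computing rank(N^1) = 2, rank(N^2) = 0; the number of blocks of size ≥ j is rank(N^{j−1}) − rank(N^j), giving [2, 2]. So we have 2 block(s) of size 2 → block sizes [2, 2]

Assembling the blocks gives a Jordan form
J =
  [-4,  1,  0,  0]
  [ 0, -4,  0,  0]
  [ 0,  0, -4,  1]
  [ 0,  0,  0, -4]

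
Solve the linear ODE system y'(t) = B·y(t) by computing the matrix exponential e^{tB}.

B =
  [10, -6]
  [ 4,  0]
e^{tB} =
  [3*exp(6*t) - 2*exp(4*t), -3*exp(6*t) + 3*exp(4*t)]
  [2*exp(6*t) - 2*exp(4*t), -2*exp(6*t) + 3*exp(4*t)]

Strategy: write B = P · J · P⁻¹ where J is a Jordan canonical form, so e^{tB} = P · e^{tJ} · P⁻¹, and e^{tJ} can be computed block-by-block.

B has Jordan form
J =
  [4, 0]
  [0, 6]
(up to reordering of blocks).

Per-block formulas:
  For a 1×1 block at λ = 4: exp(t · [4]) = [e^(4t)].
  For a 1×1 block at λ = 6: exp(t · [6]) = [e^(6t)].

After assembling e^{tJ} and conjugating by P, we get:

e^{tB} =
  [3*exp(6*t) - 2*exp(4*t), -3*exp(6*t) + 3*exp(4*t)]
  [2*exp(6*t) - 2*exp(4*t), -2*exp(6*t) + 3*exp(4*t)]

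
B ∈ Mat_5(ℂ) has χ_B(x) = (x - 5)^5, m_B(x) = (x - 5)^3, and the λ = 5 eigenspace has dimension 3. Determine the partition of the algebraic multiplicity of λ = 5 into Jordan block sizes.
Block sizes for λ = 5: [3, 1, 1]

Step 1 — from the characteristic polynomial, algebraic multiplicity of λ = 5 is 5. From dim ker(B − (5)·I) = 3, there are exactly 3 Jordan blocks for λ = 5.
Step 2 — from the minimal polynomial, the factor (x − 5)^3 tells us the largest block for λ = 5 has size 3.
Step 3 — with total size 5, 3 blocks, and largest block 3, the block sizes (in nonincreasing order) are [3, 1, 1].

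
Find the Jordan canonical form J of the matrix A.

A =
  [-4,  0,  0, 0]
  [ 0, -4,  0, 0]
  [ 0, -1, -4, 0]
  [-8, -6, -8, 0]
J_2(-4) ⊕ J_1(-4) ⊕ J_1(0)

The characteristic polynomial is
  det(x·I − A) = x^4 + 12*x^3 + 48*x^2 + 64*x = x*(x + 4)^3

Eigenvalues and multiplicities (the geometric multiplicity of λ is n − rank(A − λI), which equals the number of Jordan blocks for λ):
  λ = -4: algebraic multiplicity = 3, geometric multiplicity = 2
  λ = 0: algebraic multiplicity = 1, geometric multiplicity = 1

Determining the block sizes for each eigenvalue:
  λ = -4: 2 blocks summing to 3 forces exactly one block of size 2 and the rest size 1 → block sizes [2, 1]
  λ = 0: one block (gm = 1), so the single block has size am = 1 → block sizes [1]

Assembling the blocks gives a Jordan form
J =
  [-4,  1,  0, 0]
  [ 0, -4,  0, 0]
  [ 0,  0, -4, 0]
  [ 0,  0,  0, 0]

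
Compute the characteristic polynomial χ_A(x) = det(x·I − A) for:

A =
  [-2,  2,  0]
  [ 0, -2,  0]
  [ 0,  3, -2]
x^3 + 6*x^2 + 12*x + 8

Expanding det(x·I − A) (e.g. by cofactor expansion or by noting that A is similar to its Jordan form J, which has the same characteristic polynomial as A) gives
  χ_A(x) = x^3 + 6*x^2 + 12*x + 8
which factors as (x + 2)^3. The eigenvalues (with algebraic multiplicities) are λ = -2 with multiplicity 3.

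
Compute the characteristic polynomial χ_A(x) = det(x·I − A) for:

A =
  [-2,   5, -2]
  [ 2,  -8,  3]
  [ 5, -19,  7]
x^3 + 3*x^2 + 3*x + 1

Expanding det(x·I − A) (e.g. by cofactor expansion or by noting that A is similar to its Jordan form J, which has the same characteristic polynomial as A) gives
  χ_A(x) = x^3 + 3*x^2 + 3*x + 1
which factors as (x + 1)^3. The eigenvalues (with algebraic multiplicities) are λ = -1 with multiplicity 3.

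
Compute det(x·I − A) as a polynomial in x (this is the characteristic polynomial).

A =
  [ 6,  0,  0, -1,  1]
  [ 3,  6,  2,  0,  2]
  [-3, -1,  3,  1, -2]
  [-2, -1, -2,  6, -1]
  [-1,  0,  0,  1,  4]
x^5 - 25*x^4 + 250*x^3 - 1250*x^2 + 3125*x - 3125

Expanding det(x·I − A) (e.g. by cofactor expansion or by noting that A is similar to its Jordan form J, which has the same characteristic polynomial as A) gives
  χ_A(x) = x^5 - 25*x^4 + 250*x^3 - 1250*x^2 + 3125*x - 3125
which factors as (x - 5)^5. The eigenvalues (with algebraic multiplicities) are λ = 5 with multiplicity 5.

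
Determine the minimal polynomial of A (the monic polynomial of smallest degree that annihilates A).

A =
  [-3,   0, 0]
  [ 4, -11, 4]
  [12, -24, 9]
x^2 + 2*x - 3

The characteristic polynomial is χ_A(x) = (x - 1)*(x + 3)^2, so the eigenvalues are known. The minimal polynomial is
  m_A(x) = Π_λ (x − λ)^{k_λ}
where k_λ is the size of the *largest* Jordan block for λ (equivalently, the smallest k with (A − λI)^k v = 0 for every generalised eigenvector v of λ).

  λ = -3: largest Jordan block has size 1, contributing (x + 3)
  λ = 1: largest Jordan block has size 1, contributing (x − 1)

So m_A(x) = (x - 1)*(x + 3) = x^2 + 2*x - 3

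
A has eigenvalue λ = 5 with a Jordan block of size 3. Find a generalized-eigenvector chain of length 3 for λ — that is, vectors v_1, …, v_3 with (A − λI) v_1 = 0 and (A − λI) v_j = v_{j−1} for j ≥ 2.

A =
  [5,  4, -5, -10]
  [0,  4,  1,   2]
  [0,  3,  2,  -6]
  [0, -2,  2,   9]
A Jordan chain for λ = 5 of length 3:
v_1 = (1, 0, 0, 0)ᵀ
v_2 = (4, -1, 3, -2)ᵀ
v_3 = (0, 1, 0, 0)ᵀ

Let N = A − (5)·I. We want v_3 with N^3 v_3 = 0 but N^2 v_3 ≠ 0; then v_{j-1} := N · v_j for j = 3, …, 2.

Pick v_3 = (0, 1, 0, 0)ᵀ.
Then v_2 = N · v_3 = (4, -1, 3, -2)ᵀ.
Then v_1 = N · v_2 = (1, 0, 0, 0)ᵀ.

Sanity check: (A − (5)·I) v_1 = (0, 0, 0, 0)ᵀ = 0. ✓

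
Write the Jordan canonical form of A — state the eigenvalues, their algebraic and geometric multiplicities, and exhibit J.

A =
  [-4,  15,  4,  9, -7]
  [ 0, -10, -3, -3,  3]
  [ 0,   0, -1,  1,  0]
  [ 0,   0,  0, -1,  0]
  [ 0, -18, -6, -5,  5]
J_2(-4) ⊕ J_2(-1) ⊕ J_1(-1)

The characteristic polynomial is
  det(x·I − A) = x^5 + 11*x^4 + 43*x^3 + 73*x^2 + 56*x + 16 = (x + 1)^3*(x + 4)^2

Eigenvalues and multiplicities (the geometric multiplicity of λ is n − rank(A − λI), which equals the number of Jordan blocks for λ):
  λ = -4: algebraic multiplicity = 2, geometric multiplicity = 1
  λ = -1: algebraic multiplicity = 3, geometric multiplicity = 2

Determining the block sizes for each eigenvalue:
  λ = -4: one block (gm = 1), so the single block has size am = 2 → block sizes [2]
  λ = -1: 2 blocks summing to 3 forces exactly one block of size 2 and the rest size 1 → block sizes [2, 1]

Assembling the blocks gives a Jordan form
J =
  [-4,  1,  0,  0,  0]
  [ 0, -4,  0,  0,  0]
  [ 0,  0, -1,  1,  0]
  [ 0,  0,  0, -1,  0]
  [ 0,  0,  0,  0, -1]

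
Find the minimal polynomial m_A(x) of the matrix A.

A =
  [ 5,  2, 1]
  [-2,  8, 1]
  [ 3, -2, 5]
x^3 - 18*x^2 + 108*x - 216

The characteristic polynomial is χ_A(x) = (x - 6)^3, so the eigenvalues are known. The minimal polynomial is
  m_A(x) = Π_λ (x − λ)^{k_λ}
where k_λ is the size of the *largest* Jordan block for λ (equivalently, the smallest k with (A − λI)^k v = 0 for every generalised eigenvector v of λ).

  λ = 6: largest Jordan block has size 3, contributing (x − 6)^3

So m_A(x) = (x - 6)^3 = x^3 - 18*x^2 + 108*x - 216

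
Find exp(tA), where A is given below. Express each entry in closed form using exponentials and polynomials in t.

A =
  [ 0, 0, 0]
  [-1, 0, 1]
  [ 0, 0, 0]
e^{tA} =
  [1, 0, 0]
  [-t, 1, t]
  [0, 0, 1]

Strategy: write A = P · J · P⁻¹ where J is a Jordan canonical form, so e^{tA} = P · e^{tJ} · P⁻¹, and e^{tJ} can be computed block-by-block.

A has Jordan form
J =
  [0, 1, 0]
  [0, 0, 0]
  [0, 0, 0]
(up to reordering of blocks).

Per-block formulas:
  For a 2×2 Jordan block J_2(0): exp(t · J_2(0)) = e^(0t)·(I + t·N), where N is the 2×2 nilpotent shift.
  For a 1×1 block at λ = 0: exp(t · [0]) = [e^(0t)].

After assembling e^{tJ} and conjugating by P, we get:

e^{tA} =
  [1, 0, 0]
  [-t, 1, t]
  [0, 0, 1]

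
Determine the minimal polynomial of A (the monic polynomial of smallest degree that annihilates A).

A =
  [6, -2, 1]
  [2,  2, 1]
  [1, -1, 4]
x^3 - 12*x^2 + 48*x - 64

The characteristic polynomial is χ_A(x) = (x - 4)^3, so the eigenvalues are known. The minimal polynomial is
  m_A(x) = Π_λ (x − λ)^{k_λ}
where k_λ is the size of the *largest* Jordan block for λ (equivalently, the smallest k with (A − λI)^k v = 0 for every generalised eigenvector v of λ).

  λ = 4: largest Jordan block has size 3, contributing (x − 4)^3

So m_A(x) = (x - 4)^3 = x^3 - 12*x^2 + 48*x - 64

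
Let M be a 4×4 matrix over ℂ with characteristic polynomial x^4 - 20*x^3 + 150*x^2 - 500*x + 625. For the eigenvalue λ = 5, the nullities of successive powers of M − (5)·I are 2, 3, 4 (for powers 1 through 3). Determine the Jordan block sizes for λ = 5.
Block sizes for λ = 5: [3, 1]

From the dimensions of kernels of powers, the number of Jordan blocks of size at least j is d_j − d_{j−1} where d_j = dim ker(N^j) (with d_0 = 0). Computing the differences gives [2, 1, 1].
The number of blocks of size exactly k is (#blocks of size ≥ k) − (#blocks of size ≥ k + 1), so the partition is: 1 block(s) of size 1, 1 block(s) of size 3.
In nonincreasing order the block sizes are [3, 1].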